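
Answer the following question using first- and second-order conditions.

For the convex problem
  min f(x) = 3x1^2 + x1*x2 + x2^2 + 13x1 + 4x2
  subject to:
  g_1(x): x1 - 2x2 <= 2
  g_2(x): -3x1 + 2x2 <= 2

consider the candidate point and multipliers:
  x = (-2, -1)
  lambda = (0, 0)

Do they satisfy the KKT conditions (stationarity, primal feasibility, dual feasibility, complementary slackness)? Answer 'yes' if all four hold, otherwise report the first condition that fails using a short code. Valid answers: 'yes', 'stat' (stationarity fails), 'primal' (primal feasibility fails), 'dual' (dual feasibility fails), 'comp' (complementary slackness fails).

Gradient of f: grad f(x) = Q x + c = (0, 0)
Constraint values g_i(x) = a_i^T x - b_i:
  g_1((-2, -1)) = -2
  g_2((-2, -1)) = 2
Stationarity residual: grad f(x) + sum_i lambda_i a_i = (0, 0)
  -> stationarity OK
Primal feasibility (all g_i <= 0): FAILS
Dual feasibility (all lambda_i >= 0): OK
Complementary slackness (lambda_i * g_i(x) = 0 for all i): OK

Verdict: the first failing condition is primal_feasibility -> primal.

primal


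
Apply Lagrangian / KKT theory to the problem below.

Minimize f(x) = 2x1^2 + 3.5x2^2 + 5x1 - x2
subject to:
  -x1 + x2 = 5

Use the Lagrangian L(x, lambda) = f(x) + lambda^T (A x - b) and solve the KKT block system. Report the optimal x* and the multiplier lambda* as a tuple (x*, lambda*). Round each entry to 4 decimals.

Form the Lagrangian:
  L(x, lambda) = (1/2) x^T Q x + c^T x + lambda^T (A x - b)
Stationarity (grad_x L = 0): Q x + c + A^T lambda = 0.
Primal feasibility: A x = b.

This gives the KKT block system:
  [ Q   A^T ] [ x     ]   [-c ]
  [ A    0  ] [ lambda ] = [ b ]

Solving the linear system:
  x*      = (-3.5455, 1.4545)
  lambda* = (-9.1818)
  f(x*)   = 13.3636

x* = (-3.5455, 1.4545), lambda* = (-9.1818)


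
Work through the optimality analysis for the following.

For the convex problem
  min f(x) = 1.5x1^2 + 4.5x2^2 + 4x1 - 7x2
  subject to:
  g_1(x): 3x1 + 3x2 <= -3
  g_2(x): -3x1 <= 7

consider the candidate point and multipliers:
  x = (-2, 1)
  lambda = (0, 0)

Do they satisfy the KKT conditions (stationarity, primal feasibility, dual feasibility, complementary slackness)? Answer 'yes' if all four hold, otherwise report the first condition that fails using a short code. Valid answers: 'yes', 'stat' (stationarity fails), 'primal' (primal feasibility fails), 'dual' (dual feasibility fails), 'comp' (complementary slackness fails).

Gradient of f: grad f(x) = Q x + c = (-2, 2)
Constraint values g_i(x) = a_i^T x - b_i:
  g_1((-2, 1)) = 0
  g_2((-2, 1)) = -1
Stationarity residual: grad f(x) + sum_i lambda_i a_i = (-2, 2)
  -> stationarity FAILS
Primal feasibility (all g_i <= 0): OK
Dual feasibility (all lambda_i >= 0): OK
Complementary slackness (lambda_i * g_i(x) = 0 for all i): OK

Verdict: the first failing condition is stationarity -> stat.

stat


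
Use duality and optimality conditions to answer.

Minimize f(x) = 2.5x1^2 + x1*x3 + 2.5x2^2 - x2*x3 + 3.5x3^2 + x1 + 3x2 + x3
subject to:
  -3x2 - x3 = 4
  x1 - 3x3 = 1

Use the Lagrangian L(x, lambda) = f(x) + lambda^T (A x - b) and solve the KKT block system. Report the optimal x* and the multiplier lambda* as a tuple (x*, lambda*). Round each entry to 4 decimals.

Form the Lagrangian:
  L(x, lambda) = (1/2) x^T Q x + c^T x + lambda^T (A x - b)
Stationarity (grad_x L = 0): Q x + c + A^T lambda = 0.
Primal feasibility: A x = b.

This gives the KKT block system:
  [ Q   A^T ] [ x     ]   [-c ]
  [ A    0  ] [ lambda ] = [ b ]

Solving the linear system:
  x*      = (-0.1426, -1.2064, -0.3809)
  lambda* = (-0.8837, 0.0938)
  f(x*)   = -0.3508

x* = (-0.1426, -1.2064, -0.3809), lambda* = (-0.8837, 0.0938)


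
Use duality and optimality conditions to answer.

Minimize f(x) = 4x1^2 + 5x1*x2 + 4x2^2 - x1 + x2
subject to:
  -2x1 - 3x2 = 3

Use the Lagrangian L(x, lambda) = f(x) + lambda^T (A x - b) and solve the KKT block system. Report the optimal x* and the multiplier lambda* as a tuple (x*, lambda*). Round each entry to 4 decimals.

Form the Lagrangian:
  L(x, lambda) = (1/2) x^T Q x + c^T x + lambda^T (A x - b)
Stationarity (grad_x L = 0): Q x + c + A^T lambda = 0.
Primal feasibility: A x = b.

This gives the KKT block system:
  [ Q   A^T ] [ x     ]   [-c ]
  [ A    0  ] [ lambda ] = [ b ]

Solving the linear system:
  x*      = (0.2727, -1.1818)
  lambda* = (-2.3636)
  f(x*)   = 2.8182

x* = (0.2727, -1.1818), lambda* = (-2.3636)


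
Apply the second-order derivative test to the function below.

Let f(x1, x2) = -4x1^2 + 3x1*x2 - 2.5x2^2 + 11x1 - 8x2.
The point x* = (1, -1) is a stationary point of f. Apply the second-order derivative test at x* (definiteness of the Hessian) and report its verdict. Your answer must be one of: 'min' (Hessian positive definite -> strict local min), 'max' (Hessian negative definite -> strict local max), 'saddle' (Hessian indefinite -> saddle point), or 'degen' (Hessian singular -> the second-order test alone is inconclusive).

Compute the Hessian H = grad^2 f:
  H = [[-8, 3], [3, -5]]
Verify stationarity: grad f(x*) = H x* + g = (0, 0).
Eigenvalues of H: -9.8541, -3.1459.
Both eigenvalues < 0, so H is negative definite -> x* is a strict local max.

max


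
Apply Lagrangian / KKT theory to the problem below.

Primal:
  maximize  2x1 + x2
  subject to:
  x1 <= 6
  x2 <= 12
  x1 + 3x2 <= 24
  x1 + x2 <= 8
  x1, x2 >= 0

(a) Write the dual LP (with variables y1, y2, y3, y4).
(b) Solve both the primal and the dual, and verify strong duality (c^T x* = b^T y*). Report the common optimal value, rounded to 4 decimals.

The standard primal-dual pair for 'max c^T x s.t. A x <= b, x >= 0' is:
  Dual:  min b^T y  s.t.  A^T y >= c,  y >= 0.

So the dual LP is:
  minimize  6y1 + 12y2 + 24y3 + 8y4
  subject to:
    y1 + y3 + y4 >= 2
    y2 + 3y3 + y4 >= 1
    y1, y2, y3, y4 >= 0

Solving the primal: x* = (6, 2).
  primal value c^T x* = 14.
Solving the dual: y* = (1, 0, 0, 1).
  dual value b^T y* = 14.
Strong duality: c^T x* = b^T y*. Confirmed.

14


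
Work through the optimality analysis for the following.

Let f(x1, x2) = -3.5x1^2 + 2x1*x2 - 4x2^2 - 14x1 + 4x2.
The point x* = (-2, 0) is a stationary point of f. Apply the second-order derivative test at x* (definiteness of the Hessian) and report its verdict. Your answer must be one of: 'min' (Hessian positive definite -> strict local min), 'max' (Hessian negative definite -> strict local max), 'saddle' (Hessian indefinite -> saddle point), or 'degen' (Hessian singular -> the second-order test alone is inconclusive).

Compute the Hessian H = grad^2 f:
  H = [[-7, 2], [2, -8]]
Verify stationarity: grad f(x*) = H x* + g = (0, 0).
Eigenvalues of H: -9.5616, -5.4384.
Both eigenvalues < 0, so H is negative definite -> x* is a strict local max.

max


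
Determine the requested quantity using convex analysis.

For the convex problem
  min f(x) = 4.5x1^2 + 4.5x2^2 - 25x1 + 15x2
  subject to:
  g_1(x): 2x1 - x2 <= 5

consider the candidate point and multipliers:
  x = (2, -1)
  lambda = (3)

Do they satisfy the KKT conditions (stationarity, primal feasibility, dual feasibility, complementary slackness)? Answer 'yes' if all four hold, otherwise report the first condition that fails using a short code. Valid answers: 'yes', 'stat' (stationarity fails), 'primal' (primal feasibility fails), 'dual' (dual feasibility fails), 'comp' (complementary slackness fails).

Gradient of f: grad f(x) = Q x + c = (-7, 6)
Constraint values g_i(x) = a_i^T x - b_i:
  g_1((2, -1)) = 0
Stationarity residual: grad f(x) + sum_i lambda_i a_i = (-1, 3)
  -> stationarity FAILS
Primal feasibility (all g_i <= 0): OK
Dual feasibility (all lambda_i >= 0): OK
Complementary slackness (lambda_i * g_i(x) = 0 for all i): OK

Verdict: the first failing condition is stationarity -> stat.

stat


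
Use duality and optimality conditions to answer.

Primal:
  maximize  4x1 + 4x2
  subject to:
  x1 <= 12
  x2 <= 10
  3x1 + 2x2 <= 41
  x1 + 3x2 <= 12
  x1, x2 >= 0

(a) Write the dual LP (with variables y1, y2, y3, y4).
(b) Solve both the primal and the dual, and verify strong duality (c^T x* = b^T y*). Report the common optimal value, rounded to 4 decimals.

The standard primal-dual pair for 'max c^T x s.t. A x <= b, x >= 0' is:
  Dual:  min b^T y  s.t.  A^T y >= c,  y >= 0.

So the dual LP is:
  minimize  12y1 + 10y2 + 41y3 + 12y4
  subject to:
    y1 + 3y3 + y4 >= 4
    y2 + 2y3 + 3y4 >= 4
    y1, y2, y3, y4 >= 0

Solving the primal: x* = (12, 0).
  primal value c^T x* = 48.
Solving the dual: y* = (2.6667, 0, 0, 1.3333).
  dual value b^T y* = 48.
Strong duality: c^T x* = b^T y*. Confirmed.

48


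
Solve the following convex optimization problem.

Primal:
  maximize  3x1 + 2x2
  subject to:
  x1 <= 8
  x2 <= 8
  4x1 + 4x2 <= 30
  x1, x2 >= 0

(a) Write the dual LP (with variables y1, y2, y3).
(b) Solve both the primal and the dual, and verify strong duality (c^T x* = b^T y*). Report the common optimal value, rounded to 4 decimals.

The standard primal-dual pair for 'max c^T x s.t. A x <= b, x >= 0' is:
  Dual:  min b^T y  s.t.  A^T y >= c,  y >= 0.

So the dual LP is:
  minimize  8y1 + 8y2 + 30y3
  subject to:
    y1 + 4y3 >= 3
    y2 + 4y3 >= 2
    y1, y2, y3 >= 0

Solving the primal: x* = (7.5, 0).
  primal value c^T x* = 22.5.
Solving the dual: y* = (0, 0, 0.75).
  dual value b^T y* = 22.5.
Strong duality: c^T x* = b^T y*. Confirmed.

22.5


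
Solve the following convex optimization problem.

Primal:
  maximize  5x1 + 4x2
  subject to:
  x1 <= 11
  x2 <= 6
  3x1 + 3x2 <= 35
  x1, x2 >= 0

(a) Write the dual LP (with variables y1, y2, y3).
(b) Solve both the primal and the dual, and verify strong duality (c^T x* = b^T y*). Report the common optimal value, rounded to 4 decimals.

The standard primal-dual pair for 'max c^T x s.t. A x <= b, x >= 0' is:
  Dual:  min b^T y  s.t.  A^T y >= c,  y >= 0.

So the dual LP is:
  minimize  11y1 + 6y2 + 35y3
  subject to:
    y1 + 3y3 >= 5
    y2 + 3y3 >= 4
    y1, y2, y3 >= 0

Solving the primal: x* = (11, 0.6667).
  primal value c^T x* = 57.6667.
Solving the dual: y* = (1, 0, 1.3333).
  dual value b^T y* = 57.6667.
Strong duality: c^T x* = b^T y*. Confirmed.

57.6667


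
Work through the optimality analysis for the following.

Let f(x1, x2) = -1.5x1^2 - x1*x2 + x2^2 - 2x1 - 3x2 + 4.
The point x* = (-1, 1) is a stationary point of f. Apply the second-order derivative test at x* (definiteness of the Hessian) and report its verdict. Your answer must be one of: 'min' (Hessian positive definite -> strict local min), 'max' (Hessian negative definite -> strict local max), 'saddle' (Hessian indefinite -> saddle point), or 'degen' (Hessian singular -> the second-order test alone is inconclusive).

Compute the Hessian H = grad^2 f:
  H = [[-3, -1], [-1, 2]]
Verify stationarity: grad f(x*) = H x* + g = (0, 0).
Eigenvalues of H: -3.1926, 2.1926.
Eigenvalues have mixed signs, so H is indefinite -> x* is a saddle point.

saddle


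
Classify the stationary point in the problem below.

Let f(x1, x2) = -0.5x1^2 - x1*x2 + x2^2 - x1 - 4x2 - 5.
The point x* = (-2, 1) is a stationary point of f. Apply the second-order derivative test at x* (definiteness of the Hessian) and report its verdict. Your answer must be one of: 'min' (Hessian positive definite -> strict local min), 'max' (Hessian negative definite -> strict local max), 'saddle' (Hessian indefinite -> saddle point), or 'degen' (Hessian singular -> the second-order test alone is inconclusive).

Compute the Hessian H = grad^2 f:
  H = [[-1, -1], [-1, 2]]
Verify stationarity: grad f(x*) = H x* + g = (0, 0).
Eigenvalues of H: -1.3028, 2.3028.
Eigenvalues have mixed signs, so H is indefinite -> x* is a saddle point.

saddle


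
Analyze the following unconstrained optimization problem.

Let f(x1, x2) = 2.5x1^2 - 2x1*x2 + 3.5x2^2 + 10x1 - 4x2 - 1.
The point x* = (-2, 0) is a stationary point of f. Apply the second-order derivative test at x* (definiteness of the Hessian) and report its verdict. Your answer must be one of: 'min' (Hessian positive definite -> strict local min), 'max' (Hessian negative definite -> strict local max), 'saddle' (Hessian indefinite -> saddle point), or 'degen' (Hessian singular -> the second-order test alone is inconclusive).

Compute the Hessian H = grad^2 f:
  H = [[5, -2], [-2, 7]]
Verify stationarity: grad f(x*) = H x* + g = (0, 0).
Eigenvalues of H: 3.7639, 8.2361.
Both eigenvalues > 0, so H is positive definite -> x* is a strict local min.

min


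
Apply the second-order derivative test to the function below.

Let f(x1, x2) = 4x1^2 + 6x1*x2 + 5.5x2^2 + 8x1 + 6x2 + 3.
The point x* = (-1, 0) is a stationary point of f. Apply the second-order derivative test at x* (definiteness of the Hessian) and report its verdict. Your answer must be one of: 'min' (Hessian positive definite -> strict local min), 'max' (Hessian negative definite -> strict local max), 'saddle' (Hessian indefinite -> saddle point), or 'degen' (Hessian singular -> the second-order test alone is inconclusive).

Compute the Hessian H = grad^2 f:
  H = [[8, 6], [6, 11]]
Verify stationarity: grad f(x*) = H x* + g = (0, 0).
Eigenvalues of H: 3.3153, 15.6847.
Both eigenvalues > 0, so H is positive definite -> x* is a strict local min.

min


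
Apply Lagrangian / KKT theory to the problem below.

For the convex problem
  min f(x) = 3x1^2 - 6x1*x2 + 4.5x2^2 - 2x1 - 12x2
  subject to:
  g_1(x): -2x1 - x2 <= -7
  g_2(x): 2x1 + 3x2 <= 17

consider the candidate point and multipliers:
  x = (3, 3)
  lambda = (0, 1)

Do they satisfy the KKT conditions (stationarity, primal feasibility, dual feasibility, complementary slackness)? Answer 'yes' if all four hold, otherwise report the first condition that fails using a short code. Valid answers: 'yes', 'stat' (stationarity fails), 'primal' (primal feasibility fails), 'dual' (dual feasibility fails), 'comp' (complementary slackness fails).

Gradient of f: grad f(x) = Q x + c = (-2, -3)
Constraint values g_i(x) = a_i^T x - b_i:
  g_1((3, 3)) = -2
  g_2((3, 3)) = -2
Stationarity residual: grad f(x) + sum_i lambda_i a_i = (0, 0)
  -> stationarity OK
Primal feasibility (all g_i <= 0): OK
Dual feasibility (all lambda_i >= 0): OK
Complementary slackness (lambda_i * g_i(x) = 0 for all i): FAILS

Verdict: the first failing condition is complementary_slackness -> comp.

comp


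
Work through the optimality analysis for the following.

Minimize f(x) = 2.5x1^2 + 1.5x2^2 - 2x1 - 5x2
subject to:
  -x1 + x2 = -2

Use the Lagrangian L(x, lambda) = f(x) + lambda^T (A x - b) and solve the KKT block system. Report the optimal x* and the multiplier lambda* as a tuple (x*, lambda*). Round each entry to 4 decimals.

Form the Lagrangian:
  L(x, lambda) = (1/2) x^T Q x + c^T x + lambda^T (A x - b)
Stationarity (grad_x L = 0): Q x + c + A^T lambda = 0.
Primal feasibility: A x = b.

This gives the KKT block system:
  [ Q   A^T ] [ x     ]   [-c ]
  [ A    0  ] [ lambda ] = [ b ]

Solving the linear system:
  x*      = (1.625, -0.375)
  lambda* = (6.125)
  f(x*)   = 5.4375

x* = (1.625, -0.375), lambda* = (6.125)


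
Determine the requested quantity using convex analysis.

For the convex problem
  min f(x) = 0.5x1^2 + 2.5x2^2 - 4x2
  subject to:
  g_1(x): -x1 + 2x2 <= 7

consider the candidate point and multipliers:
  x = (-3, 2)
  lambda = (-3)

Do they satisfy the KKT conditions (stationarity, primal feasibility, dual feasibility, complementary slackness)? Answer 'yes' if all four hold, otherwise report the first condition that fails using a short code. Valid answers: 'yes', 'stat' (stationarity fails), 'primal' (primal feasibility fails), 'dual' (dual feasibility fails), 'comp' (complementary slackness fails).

Gradient of f: grad f(x) = Q x + c = (-3, 6)
Constraint values g_i(x) = a_i^T x - b_i:
  g_1((-3, 2)) = 0
Stationarity residual: grad f(x) + sum_i lambda_i a_i = (0, 0)
  -> stationarity OK
Primal feasibility (all g_i <= 0): OK
Dual feasibility (all lambda_i >= 0): FAILS
Complementary slackness (lambda_i * g_i(x) = 0 for all i): OK

Verdict: the first failing condition is dual_feasibility -> dual.

dual


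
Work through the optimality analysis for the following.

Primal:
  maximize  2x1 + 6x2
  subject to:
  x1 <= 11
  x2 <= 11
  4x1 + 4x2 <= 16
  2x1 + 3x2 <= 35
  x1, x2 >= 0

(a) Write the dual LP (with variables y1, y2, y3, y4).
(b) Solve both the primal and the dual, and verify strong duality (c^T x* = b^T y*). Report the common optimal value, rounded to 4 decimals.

The standard primal-dual pair for 'max c^T x s.t. A x <= b, x >= 0' is:
  Dual:  min b^T y  s.t.  A^T y >= c,  y >= 0.

So the dual LP is:
  minimize  11y1 + 11y2 + 16y3 + 35y4
  subject to:
    y1 + 4y3 + 2y4 >= 2
    y2 + 4y3 + 3y4 >= 6
    y1, y2, y3, y4 >= 0

Solving the primal: x* = (0, 4).
  primal value c^T x* = 24.
Solving the dual: y* = (0, 0, 1.5, 0).
  dual value b^T y* = 24.
Strong duality: c^T x* = b^T y*. Confirmed.

24


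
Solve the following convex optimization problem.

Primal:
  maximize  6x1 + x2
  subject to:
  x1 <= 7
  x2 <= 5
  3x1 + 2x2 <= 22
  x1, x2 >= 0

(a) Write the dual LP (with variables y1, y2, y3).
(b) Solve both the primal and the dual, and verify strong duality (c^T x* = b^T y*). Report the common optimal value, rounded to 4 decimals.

The standard primal-dual pair for 'max c^T x s.t. A x <= b, x >= 0' is:
  Dual:  min b^T y  s.t.  A^T y >= c,  y >= 0.

So the dual LP is:
  minimize  7y1 + 5y2 + 22y3
  subject to:
    y1 + 3y3 >= 6
    y2 + 2y3 >= 1
    y1, y2, y3 >= 0

Solving the primal: x* = (7, 0.5).
  primal value c^T x* = 42.5.
Solving the dual: y* = (4.5, 0, 0.5).
  dual value b^T y* = 42.5.
Strong duality: c^T x* = b^T y*. Confirmed.

42.5


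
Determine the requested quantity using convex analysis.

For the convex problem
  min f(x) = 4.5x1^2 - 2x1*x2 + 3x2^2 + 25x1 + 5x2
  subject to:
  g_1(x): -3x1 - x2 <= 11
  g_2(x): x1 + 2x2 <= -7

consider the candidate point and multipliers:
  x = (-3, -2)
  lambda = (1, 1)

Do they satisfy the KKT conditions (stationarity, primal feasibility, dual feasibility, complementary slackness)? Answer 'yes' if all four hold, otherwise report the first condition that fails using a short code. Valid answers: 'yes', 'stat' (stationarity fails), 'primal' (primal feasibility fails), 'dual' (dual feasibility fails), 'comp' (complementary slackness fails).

Gradient of f: grad f(x) = Q x + c = (2, -1)
Constraint values g_i(x) = a_i^T x - b_i:
  g_1((-3, -2)) = 0
  g_2((-3, -2)) = 0
Stationarity residual: grad f(x) + sum_i lambda_i a_i = (0, 0)
  -> stationarity OK
Primal feasibility (all g_i <= 0): OK
Dual feasibility (all lambda_i >= 0): OK
Complementary slackness (lambda_i * g_i(x) = 0 for all i): OK

Verdict: yes, KKT holds.

yes


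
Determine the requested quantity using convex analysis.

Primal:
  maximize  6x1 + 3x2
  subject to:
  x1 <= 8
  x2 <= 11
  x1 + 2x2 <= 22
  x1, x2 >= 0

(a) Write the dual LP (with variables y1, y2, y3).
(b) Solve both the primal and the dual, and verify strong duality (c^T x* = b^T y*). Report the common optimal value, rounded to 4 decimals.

The standard primal-dual pair for 'max c^T x s.t. A x <= b, x >= 0' is:
  Dual:  min b^T y  s.t.  A^T y >= c,  y >= 0.

So the dual LP is:
  minimize  8y1 + 11y2 + 22y3
  subject to:
    y1 + y3 >= 6
    y2 + 2y3 >= 3
    y1, y2, y3 >= 0

Solving the primal: x* = (8, 7).
  primal value c^T x* = 69.
Solving the dual: y* = (4.5, 0, 1.5).
  dual value b^T y* = 69.
Strong duality: c^T x* = b^T y*. Confirmed.

69


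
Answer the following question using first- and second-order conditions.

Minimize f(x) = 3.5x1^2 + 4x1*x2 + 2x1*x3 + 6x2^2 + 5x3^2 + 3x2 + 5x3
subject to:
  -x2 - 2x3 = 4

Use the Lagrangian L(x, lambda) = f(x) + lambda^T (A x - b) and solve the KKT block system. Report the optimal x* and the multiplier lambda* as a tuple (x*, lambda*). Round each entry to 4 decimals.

Form the Lagrangian:
  L(x, lambda) = (1/2) x^T Q x + c^T x + lambda^T (A x - b)
Stationarity (grad_x L = 0): Q x + c + A^T lambda = 0.
Primal feasibility: A x = b.

This gives the KKT block system:
  [ Q   A^T ] [ x     ]   [-c ]
  [ A    0  ] [ lambda ] = [ b ]

Solving the linear system:
  x*      = (0.9676, -0.9243, -1.5378)
  lambda* = (-4.2216)
  f(x*)   = 3.2122

x* = (0.9676, -0.9243, -1.5378), lambda* = (-4.2216)


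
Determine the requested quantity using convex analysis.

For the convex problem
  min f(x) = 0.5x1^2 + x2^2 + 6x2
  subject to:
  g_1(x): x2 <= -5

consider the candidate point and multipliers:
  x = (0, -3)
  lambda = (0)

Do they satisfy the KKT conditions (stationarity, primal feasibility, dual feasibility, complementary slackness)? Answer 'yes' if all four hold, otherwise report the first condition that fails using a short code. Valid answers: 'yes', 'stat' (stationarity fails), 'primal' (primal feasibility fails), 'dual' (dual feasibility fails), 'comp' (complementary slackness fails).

Gradient of f: grad f(x) = Q x + c = (0, 0)
Constraint values g_i(x) = a_i^T x - b_i:
  g_1((0, -3)) = 2
Stationarity residual: grad f(x) + sum_i lambda_i a_i = (0, 0)
  -> stationarity OK
Primal feasibility (all g_i <= 0): FAILS
Dual feasibility (all lambda_i >= 0): OK
Complementary slackness (lambda_i * g_i(x) = 0 for all i): OK

Verdict: the first failing condition is primal_feasibility -> primal.

primal


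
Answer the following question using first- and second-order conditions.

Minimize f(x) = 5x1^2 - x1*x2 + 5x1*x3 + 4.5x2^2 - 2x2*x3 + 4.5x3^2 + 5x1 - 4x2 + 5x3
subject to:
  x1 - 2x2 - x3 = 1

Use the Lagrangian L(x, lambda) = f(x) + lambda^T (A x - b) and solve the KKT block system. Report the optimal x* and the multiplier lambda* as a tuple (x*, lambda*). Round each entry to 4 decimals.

Form the Lagrangian:
  L(x, lambda) = (1/2) x^T Q x + c^T x + lambda^T (A x - b)
Stationarity (grad_x L = 0): Q x + c + A^T lambda = 0.
Primal feasibility: A x = b.

This gives the KKT block system:
  [ Q   A^T ] [ x     ]   [-c ]
  [ A    0  ] [ lambda ] = [ b ]

Solving the linear system:
  x*      = (0.0451, -0.0868, -0.7813)
  lambda* = (-1.6319)
  f(x*)   = -0.8507

x* = (0.0451, -0.0868, -0.7813), lambda* = (-1.6319)


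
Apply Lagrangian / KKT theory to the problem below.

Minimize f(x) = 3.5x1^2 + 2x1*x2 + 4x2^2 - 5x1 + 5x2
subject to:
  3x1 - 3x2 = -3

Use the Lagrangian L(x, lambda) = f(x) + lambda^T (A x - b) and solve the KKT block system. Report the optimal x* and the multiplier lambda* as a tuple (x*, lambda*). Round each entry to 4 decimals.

Form the Lagrangian:
  L(x, lambda) = (1/2) x^T Q x + c^T x + lambda^T (A x - b)
Stationarity (grad_x L = 0): Q x + c + A^T lambda = 0.
Primal feasibility: A x = b.

This gives the KKT block system:
  [ Q   A^T ] [ x     ]   [-c ]
  [ A    0  ] [ lambda ] = [ b ]

Solving the linear system:
  x*      = (-0.5263, 0.4737)
  lambda* = (2.5789)
  f(x*)   = 6.3684

x* = (-0.5263, 0.4737), lambda* = (2.5789)


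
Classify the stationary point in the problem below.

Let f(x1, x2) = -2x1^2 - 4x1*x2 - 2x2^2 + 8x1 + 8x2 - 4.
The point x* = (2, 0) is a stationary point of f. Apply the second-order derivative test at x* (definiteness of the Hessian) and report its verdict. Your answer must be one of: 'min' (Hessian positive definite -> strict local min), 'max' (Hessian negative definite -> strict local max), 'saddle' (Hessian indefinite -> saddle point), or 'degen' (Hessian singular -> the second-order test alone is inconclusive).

Compute the Hessian H = grad^2 f:
  H = [[-4, -4], [-4, -4]]
Verify stationarity: grad f(x*) = H x* + g = (0, 0).
Eigenvalues of H: -8, 0.
H has a zero eigenvalue (singular; negative semidefinite but not definite), so H is neither positive definite, negative definite, nor indefinite. The second-order test alone is inconclusive -> degen.
(Indeed, f is constant along the null direction of H through x*, so x* is not a strict local extremum.)

degen


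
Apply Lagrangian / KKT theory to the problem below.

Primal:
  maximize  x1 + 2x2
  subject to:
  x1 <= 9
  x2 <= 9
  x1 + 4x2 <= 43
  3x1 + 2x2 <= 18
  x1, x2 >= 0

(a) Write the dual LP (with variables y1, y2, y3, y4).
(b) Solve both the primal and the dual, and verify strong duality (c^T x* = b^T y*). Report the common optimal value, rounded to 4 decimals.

The standard primal-dual pair for 'max c^T x s.t. A x <= b, x >= 0' is:
  Dual:  min b^T y  s.t.  A^T y >= c,  y >= 0.

So the dual LP is:
  minimize  9y1 + 9y2 + 43y3 + 18y4
  subject to:
    y1 + y3 + 3y4 >= 1
    y2 + 4y3 + 2y4 >= 2
    y1, y2, y3, y4 >= 0

Solving the primal: x* = (0, 9).
  primal value c^T x* = 18.
Solving the dual: y* = (0, 1.3333, 0, 0.3333).
  dual value b^T y* = 18.
Strong duality: c^T x* = b^T y*. Confirmed.

18


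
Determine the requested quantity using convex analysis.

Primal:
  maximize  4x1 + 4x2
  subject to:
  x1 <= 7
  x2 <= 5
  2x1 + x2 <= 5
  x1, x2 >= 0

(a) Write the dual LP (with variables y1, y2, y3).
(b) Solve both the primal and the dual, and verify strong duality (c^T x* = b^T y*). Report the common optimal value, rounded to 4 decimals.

The standard primal-dual pair for 'max c^T x s.t. A x <= b, x >= 0' is:
  Dual:  min b^T y  s.t.  A^T y >= c,  y >= 0.

So the dual LP is:
  minimize  7y1 + 5y2 + 5y3
  subject to:
    y1 + 2y3 >= 4
    y2 + y3 >= 4
    y1, y2, y3 >= 0

Solving the primal: x* = (0, 5).
  primal value c^T x* = 20.
Solving the dual: y* = (0, 2, 2).
  dual value b^T y* = 20.
Strong duality: c^T x* = b^T y*. Confirmed.

20


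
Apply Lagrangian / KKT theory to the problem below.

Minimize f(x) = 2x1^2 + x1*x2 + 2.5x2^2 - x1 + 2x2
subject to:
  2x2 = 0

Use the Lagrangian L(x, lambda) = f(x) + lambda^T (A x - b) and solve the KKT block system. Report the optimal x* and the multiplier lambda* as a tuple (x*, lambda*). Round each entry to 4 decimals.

Form the Lagrangian:
  L(x, lambda) = (1/2) x^T Q x + c^T x + lambda^T (A x - b)
Stationarity (grad_x L = 0): Q x + c + A^T lambda = 0.
Primal feasibility: A x = b.

This gives the KKT block system:
  [ Q   A^T ] [ x     ]   [-c ]
  [ A    0  ] [ lambda ] = [ b ]

Solving the linear system:
  x*      = (0.25, 0)
  lambda* = (-1.125)
  f(x*)   = -0.125

x* = (0.25, 0), lambda* = (-1.125)


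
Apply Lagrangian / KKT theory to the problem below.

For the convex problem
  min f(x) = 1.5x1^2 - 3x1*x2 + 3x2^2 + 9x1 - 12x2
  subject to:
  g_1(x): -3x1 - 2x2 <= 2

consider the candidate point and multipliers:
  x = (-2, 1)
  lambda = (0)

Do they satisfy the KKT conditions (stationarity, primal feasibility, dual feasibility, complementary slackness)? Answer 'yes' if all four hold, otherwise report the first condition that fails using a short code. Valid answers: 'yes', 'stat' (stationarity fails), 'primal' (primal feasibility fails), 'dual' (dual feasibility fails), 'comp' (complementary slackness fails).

Gradient of f: grad f(x) = Q x + c = (0, 0)
Constraint values g_i(x) = a_i^T x - b_i:
  g_1((-2, 1)) = 2
Stationarity residual: grad f(x) + sum_i lambda_i a_i = (0, 0)
  -> stationarity OK
Primal feasibility (all g_i <= 0): FAILS
Dual feasibility (all lambda_i >= 0): OK
Complementary slackness (lambda_i * g_i(x) = 0 for all i): OK

Verdict: the first failing condition is primal_feasibility -> primal.

primal


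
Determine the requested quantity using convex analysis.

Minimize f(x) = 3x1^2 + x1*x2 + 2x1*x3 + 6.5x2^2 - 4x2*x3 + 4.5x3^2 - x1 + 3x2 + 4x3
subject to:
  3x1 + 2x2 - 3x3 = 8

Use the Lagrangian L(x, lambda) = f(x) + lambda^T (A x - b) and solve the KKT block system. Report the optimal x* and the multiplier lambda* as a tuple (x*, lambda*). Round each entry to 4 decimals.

Form the Lagrangian:
  L(x, lambda) = (1/2) x^T Q x + c^T x + lambda^T (A x - b)
Stationarity (grad_x L = 0): Q x + c + A^T lambda = 0.
Primal feasibility: A x = b.

This gives the KKT block system:
  [ Q   A^T ] [ x     ]   [-c ]
  [ A    0  ] [ lambda ] = [ b ]

Solving the linear system:
  x*      = (1.5214, -0.5936, -1.5411)
  lambda* = (-1.4841)
  f(x*)   = 1.2032

x* = (1.5214, -0.5936, -1.5411), lambda* = (-1.4841)


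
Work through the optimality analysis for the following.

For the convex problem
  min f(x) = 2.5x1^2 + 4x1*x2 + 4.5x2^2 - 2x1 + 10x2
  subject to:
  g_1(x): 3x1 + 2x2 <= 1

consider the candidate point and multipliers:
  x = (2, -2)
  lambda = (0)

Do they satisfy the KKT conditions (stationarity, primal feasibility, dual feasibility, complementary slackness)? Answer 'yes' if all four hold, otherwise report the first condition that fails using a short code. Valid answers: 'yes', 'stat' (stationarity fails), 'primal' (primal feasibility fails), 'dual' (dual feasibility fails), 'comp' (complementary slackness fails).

Gradient of f: grad f(x) = Q x + c = (0, 0)
Constraint values g_i(x) = a_i^T x - b_i:
  g_1((2, -2)) = 1
Stationarity residual: grad f(x) + sum_i lambda_i a_i = (0, 0)
  -> stationarity OK
Primal feasibility (all g_i <= 0): FAILS
Dual feasibility (all lambda_i >= 0): OK
Complementary slackness (lambda_i * g_i(x) = 0 for all i): OK

Verdict: the first failing condition is primal_feasibility -> primal.

primal


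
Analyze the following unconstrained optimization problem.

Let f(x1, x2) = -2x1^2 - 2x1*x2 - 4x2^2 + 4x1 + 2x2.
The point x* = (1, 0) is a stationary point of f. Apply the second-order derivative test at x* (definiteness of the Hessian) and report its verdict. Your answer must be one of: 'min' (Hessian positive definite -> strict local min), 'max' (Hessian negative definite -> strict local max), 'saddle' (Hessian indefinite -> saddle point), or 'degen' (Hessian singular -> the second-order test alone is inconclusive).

Compute the Hessian H = grad^2 f:
  H = [[-4, -2], [-2, -8]]
Verify stationarity: grad f(x*) = H x* + g = (0, 0).
Eigenvalues of H: -8.8284, -3.1716.
Both eigenvalues < 0, so H is negative definite -> x* is a strict local max.

max


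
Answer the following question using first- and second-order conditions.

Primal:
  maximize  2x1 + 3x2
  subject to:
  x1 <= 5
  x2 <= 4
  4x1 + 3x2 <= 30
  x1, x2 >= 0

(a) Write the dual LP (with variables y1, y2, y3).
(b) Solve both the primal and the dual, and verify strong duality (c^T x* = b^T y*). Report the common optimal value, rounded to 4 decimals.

The standard primal-dual pair for 'max c^T x s.t. A x <= b, x >= 0' is:
  Dual:  min b^T y  s.t.  A^T y >= c,  y >= 0.

So the dual LP is:
  minimize  5y1 + 4y2 + 30y3
  subject to:
    y1 + 4y3 >= 2
    y2 + 3y3 >= 3
    y1, y2, y3 >= 0

Solving the primal: x* = (4.5, 4).
  primal value c^T x* = 21.
Solving the dual: y* = (0, 1.5, 0.5).
  dual value b^T y* = 21.
Strong duality: c^T x* = b^T y*. Confirmed.

21


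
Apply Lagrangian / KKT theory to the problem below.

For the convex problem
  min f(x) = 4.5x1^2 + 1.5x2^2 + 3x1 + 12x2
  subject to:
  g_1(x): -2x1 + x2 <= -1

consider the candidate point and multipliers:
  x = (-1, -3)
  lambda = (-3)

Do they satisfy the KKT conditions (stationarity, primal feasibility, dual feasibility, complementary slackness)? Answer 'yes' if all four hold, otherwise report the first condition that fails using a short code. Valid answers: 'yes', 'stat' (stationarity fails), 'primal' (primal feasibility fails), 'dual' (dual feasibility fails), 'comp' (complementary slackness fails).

Gradient of f: grad f(x) = Q x + c = (-6, 3)
Constraint values g_i(x) = a_i^T x - b_i:
  g_1((-1, -3)) = 0
Stationarity residual: grad f(x) + sum_i lambda_i a_i = (0, 0)
  -> stationarity OK
Primal feasibility (all g_i <= 0): OK
Dual feasibility (all lambda_i >= 0): FAILS
Complementary slackness (lambda_i * g_i(x) = 0 for all i): OK

Verdict: the first failing condition is dual_feasibility -> dual.

dual


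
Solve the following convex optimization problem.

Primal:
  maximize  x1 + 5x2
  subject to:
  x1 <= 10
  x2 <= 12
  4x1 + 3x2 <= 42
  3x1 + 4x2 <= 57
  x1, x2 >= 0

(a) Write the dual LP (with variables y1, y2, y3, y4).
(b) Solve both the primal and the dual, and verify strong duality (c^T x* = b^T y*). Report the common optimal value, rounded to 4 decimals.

The standard primal-dual pair for 'max c^T x s.t. A x <= b, x >= 0' is:
  Dual:  min b^T y  s.t.  A^T y >= c,  y >= 0.

So the dual LP is:
  minimize  10y1 + 12y2 + 42y3 + 57y4
  subject to:
    y1 + 4y3 + 3y4 >= 1
    y2 + 3y3 + 4y4 >= 5
    y1, y2, y3, y4 >= 0

Solving the primal: x* = (1.5, 12).
  primal value c^T x* = 61.5.
Solving the dual: y* = (0, 4.25, 0.25, 0).
  dual value b^T y* = 61.5.
Strong duality: c^T x* = b^T y*. Confirmed.

61.5


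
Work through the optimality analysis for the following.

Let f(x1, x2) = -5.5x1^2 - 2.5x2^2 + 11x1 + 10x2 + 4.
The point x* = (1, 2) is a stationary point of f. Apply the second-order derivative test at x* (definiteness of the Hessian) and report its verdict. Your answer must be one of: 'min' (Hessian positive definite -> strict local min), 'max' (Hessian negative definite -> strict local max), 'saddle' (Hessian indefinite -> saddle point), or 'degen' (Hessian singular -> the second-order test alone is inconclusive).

Compute the Hessian H = grad^2 f:
  H = [[-11, 0], [0, -5]]
Verify stationarity: grad f(x*) = H x* + g = (0, 0).
Eigenvalues of H: -11, -5.
Both eigenvalues < 0, so H is negative definite -> x* is a strict local max.

max


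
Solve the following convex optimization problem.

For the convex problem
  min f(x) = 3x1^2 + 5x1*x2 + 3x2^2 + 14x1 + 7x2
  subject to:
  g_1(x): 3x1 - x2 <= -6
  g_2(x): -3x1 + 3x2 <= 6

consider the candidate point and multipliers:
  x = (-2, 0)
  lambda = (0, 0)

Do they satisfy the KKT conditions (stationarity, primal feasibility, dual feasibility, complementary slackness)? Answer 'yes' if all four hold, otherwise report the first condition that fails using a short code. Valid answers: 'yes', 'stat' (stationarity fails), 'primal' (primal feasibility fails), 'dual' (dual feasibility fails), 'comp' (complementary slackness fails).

Gradient of f: grad f(x) = Q x + c = (2, -3)
Constraint values g_i(x) = a_i^T x - b_i:
  g_1((-2, 0)) = 0
  g_2((-2, 0)) = 0
Stationarity residual: grad f(x) + sum_i lambda_i a_i = (2, -3)
  -> stationarity FAILS
Primal feasibility (all g_i <= 0): OK
Dual feasibility (all lambda_i >= 0): OK
Complementary slackness (lambda_i * g_i(x) = 0 for all i): OK

Verdict: the first failing condition is stationarity -> stat.

stat


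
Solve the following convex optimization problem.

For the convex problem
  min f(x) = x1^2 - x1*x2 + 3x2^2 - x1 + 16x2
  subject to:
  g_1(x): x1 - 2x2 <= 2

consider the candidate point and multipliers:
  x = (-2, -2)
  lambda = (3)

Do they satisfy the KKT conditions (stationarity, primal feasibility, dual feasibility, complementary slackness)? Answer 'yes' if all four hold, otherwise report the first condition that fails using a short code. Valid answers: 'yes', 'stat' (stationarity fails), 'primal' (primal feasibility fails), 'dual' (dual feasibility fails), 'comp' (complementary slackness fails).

Gradient of f: grad f(x) = Q x + c = (-3, 6)
Constraint values g_i(x) = a_i^T x - b_i:
  g_1((-2, -2)) = 0
Stationarity residual: grad f(x) + sum_i lambda_i a_i = (0, 0)
  -> stationarity OK
Primal feasibility (all g_i <= 0): OK
Dual feasibility (all lambda_i >= 0): OK
Complementary slackness (lambda_i * g_i(x) = 0 for all i): OK

Verdict: yes, KKT holds.

yes


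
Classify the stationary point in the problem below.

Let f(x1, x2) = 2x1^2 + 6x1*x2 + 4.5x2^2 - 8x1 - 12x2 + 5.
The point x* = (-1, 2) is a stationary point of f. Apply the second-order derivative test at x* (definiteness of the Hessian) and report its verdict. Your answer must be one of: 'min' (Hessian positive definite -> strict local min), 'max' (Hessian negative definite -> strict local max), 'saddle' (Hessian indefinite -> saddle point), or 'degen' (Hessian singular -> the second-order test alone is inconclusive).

Compute the Hessian H = grad^2 f:
  H = [[4, 6], [6, 9]]
Verify stationarity: grad f(x*) = H x* + g = (0, 0).
Eigenvalues of H: 0, 13.
H has a zero eigenvalue (singular; positive semidefinite but not definite), so H is neither positive definite, negative definite, nor indefinite. The second-order test alone is inconclusive -> degen.
(Indeed, f is constant along the null direction of H through x*, so x* is not a strict local extremum.)

degen


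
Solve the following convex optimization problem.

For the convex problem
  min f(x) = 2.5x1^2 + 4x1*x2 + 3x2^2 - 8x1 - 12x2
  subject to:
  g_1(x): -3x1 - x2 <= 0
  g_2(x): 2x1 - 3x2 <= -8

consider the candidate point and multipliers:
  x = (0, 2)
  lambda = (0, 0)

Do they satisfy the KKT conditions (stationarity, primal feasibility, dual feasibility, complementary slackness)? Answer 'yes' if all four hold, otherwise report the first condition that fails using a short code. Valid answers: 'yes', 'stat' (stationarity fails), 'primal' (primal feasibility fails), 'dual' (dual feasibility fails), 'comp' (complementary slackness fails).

Gradient of f: grad f(x) = Q x + c = (0, 0)
Constraint values g_i(x) = a_i^T x - b_i:
  g_1((0, 2)) = -2
  g_2((0, 2)) = 2
Stationarity residual: grad f(x) + sum_i lambda_i a_i = (0, 0)
  -> stationarity OK
Primal feasibility (all g_i <= 0): FAILS
Dual feasibility (all lambda_i >= 0): OK
Complementary slackness (lambda_i * g_i(x) = 0 for all i): OK

Verdict: the first failing condition is primal_feasibility -> primal.

primal


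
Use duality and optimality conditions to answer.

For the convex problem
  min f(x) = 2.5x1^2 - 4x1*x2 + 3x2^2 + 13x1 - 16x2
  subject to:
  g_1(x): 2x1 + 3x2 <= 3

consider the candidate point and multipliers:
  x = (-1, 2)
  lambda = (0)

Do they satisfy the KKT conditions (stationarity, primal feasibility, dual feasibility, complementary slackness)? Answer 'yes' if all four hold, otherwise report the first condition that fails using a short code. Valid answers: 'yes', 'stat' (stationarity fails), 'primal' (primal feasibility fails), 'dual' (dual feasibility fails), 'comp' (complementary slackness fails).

Gradient of f: grad f(x) = Q x + c = (0, 0)
Constraint values g_i(x) = a_i^T x - b_i:
  g_1((-1, 2)) = 1
Stationarity residual: grad f(x) + sum_i lambda_i a_i = (0, 0)
  -> stationarity OK
Primal feasibility (all g_i <= 0): FAILS
Dual feasibility (all lambda_i >= 0): OK
Complementary slackness (lambda_i * g_i(x) = 0 for all i): OK

Verdict: the first failing condition is primal_feasibility -> primal.

primal


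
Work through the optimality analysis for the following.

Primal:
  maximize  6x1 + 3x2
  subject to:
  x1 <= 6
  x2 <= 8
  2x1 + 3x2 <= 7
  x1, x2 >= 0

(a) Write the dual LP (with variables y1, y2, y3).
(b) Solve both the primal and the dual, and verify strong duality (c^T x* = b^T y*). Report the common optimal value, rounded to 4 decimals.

The standard primal-dual pair for 'max c^T x s.t. A x <= b, x >= 0' is:
  Dual:  min b^T y  s.t.  A^T y >= c,  y >= 0.

So the dual LP is:
  minimize  6y1 + 8y2 + 7y3
  subject to:
    y1 + 2y3 >= 6
    y2 + 3y3 >= 3
    y1, y2, y3 >= 0

Solving the primal: x* = (3.5, 0).
  primal value c^T x* = 21.
Solving the dual: y* = (0, 0, 3).
  dual value b^T y* = 21.
Strong duality: c^T x* = b^T y*. Confirmed.

21


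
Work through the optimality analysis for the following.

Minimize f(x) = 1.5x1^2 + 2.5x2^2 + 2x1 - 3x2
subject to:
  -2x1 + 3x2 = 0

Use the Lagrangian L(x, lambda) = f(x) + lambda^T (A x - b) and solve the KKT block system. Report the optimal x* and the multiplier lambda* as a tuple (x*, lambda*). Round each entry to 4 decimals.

Form the Lagrangian:
  L(x, lambda) = (1/2) x^T Q x + c^T x + lambda^T (A x - b)
Stationarity (grad_x L = 0): Q x + c + A^T lambda = 0.
Primal feasibility: A x = b.

This gives the KKT block system:
  [ Q   A^T ] [ x     ]   [-c ]
  [ A    0  ] [ lambda ] = [ b ]

Solving the linear system:
  x*      = (0, 0)
  lambda* = (1)
  f(x*)   = 0

x* = (0, 0), lambda* = (1)


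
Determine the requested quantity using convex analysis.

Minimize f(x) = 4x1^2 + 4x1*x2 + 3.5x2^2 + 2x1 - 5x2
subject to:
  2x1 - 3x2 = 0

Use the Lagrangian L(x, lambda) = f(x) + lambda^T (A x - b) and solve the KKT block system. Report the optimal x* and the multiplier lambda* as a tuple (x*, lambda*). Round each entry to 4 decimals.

Form the Lagrangian:
  L(x, lambda) = (1/2) x^T Q x + c^T x + lambda^T (A x - b)
Stationarity (grad_x L = 0): Q x + c + A^T lambda = 0.
Primal feasibility: A x = b.

This gives the KKT block system:
  [ Q   A^T ] [ x     ]   [-c ]
  [ A    0  ] [ lambda ] = [ b ]

Solving the linear system:
  x*      = (0.0811, 0.0541)
  lambda* = (-1.4324)
  f(x*)   = -0.0541

x* = (0.0811, 0.0541), lambda* = (-1.4324)
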